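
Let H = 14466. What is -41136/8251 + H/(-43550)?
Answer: -955415883/179665525 ≈ -5.3177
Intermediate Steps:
-41136/8251 + H/(-43550) = -41136/8251 + 14466/(-43550) = -41136*1/8251 + 14466*(-1/43550) = -41136/8251 - 7233/21775 = -955415883/179665525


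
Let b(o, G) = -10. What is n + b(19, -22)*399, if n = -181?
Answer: -4171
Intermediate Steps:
n + b(19, -22)*399 = -181 - 10*399 = -181 - 3990 = -4171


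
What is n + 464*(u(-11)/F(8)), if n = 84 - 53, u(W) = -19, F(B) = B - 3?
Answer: -8661/5 ≈ -1732.2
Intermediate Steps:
F(B) = -3 + B
n = 31
n + 464*(u(-11)/F(8)) = 31 + 464*(-19/(-3 + 8)) = 31 + 464*(-19/5) = 31 - 8816/5 = -8661/5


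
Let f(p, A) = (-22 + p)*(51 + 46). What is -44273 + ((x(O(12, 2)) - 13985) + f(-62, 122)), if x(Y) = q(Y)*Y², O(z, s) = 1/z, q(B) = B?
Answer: -114749567/1728 ≈ -66406.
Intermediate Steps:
f(p, A) = -2134 + 97*p (f(p, A) = (-22 + p)*97 = -2134 + 97*p)
x(Y) = Y³ (x(Y) = Y*Y² = Y³)
-44273 + ((x(O(12, 2)) - 13985) + f(-62, 122)) = -44273 + (((1/12)³ - 13985) + (-2134 + 97*(-62))) = -44273 + (((1/12)³ - 13985) + (-2134 - 6014)) = -44273 + ((1/1728 - 13985) - 8148) = -44273 + (-24166079/1728 - 8148) = -44273 - 38245823/1728 = -114749567/1728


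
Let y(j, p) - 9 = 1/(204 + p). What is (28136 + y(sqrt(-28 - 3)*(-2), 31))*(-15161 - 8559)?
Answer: -31377176544/47 ≈ -6.6760e+8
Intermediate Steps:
y(j, p) = 9 + 1/(204 + p)
(28136 + y(sqrt(-28 - 3)*(-2), 31))*(-15161 - 8559) = (28136 + (1837 + 9*31)/(204 + 31))*(-15161 - 8559) = (28136 + (1837 + 279)/235)*(-23720) = (28136 + (1/235)*2116)*(-23720) = (28136 + 2116/235)*(-23720) = (6614076/235)*(-23720) = -31377176544/47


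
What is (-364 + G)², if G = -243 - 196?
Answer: 644809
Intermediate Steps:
G = -439
(-364 + G)² = (-364 - 439)² = (-803)² = 644809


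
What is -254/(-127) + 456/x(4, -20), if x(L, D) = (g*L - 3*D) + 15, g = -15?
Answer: 162/5 ≈ 32.400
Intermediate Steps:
x(L, D) = 15 - 15*L - 3*D (x(L, D) = (-15*L - 3*D) + 15 = 15 - 15*L - 3*D)
-254/(-127) + 456/x(4, -20) = -254/(-127) + 456/(15 - 15*4 - 3*(-20)) = -254*(-1/127) + 456/(15 - 60 + 60) = 2 + 456/15 = 2 + 456*(1/15) = 2 + 152/5 = 162/5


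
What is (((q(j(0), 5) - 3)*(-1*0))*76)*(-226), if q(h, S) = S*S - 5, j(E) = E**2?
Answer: 0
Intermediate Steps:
q(h, S) = -5 + S**2 (q(h, S) = S**2 - 5 = -5 + S**2)
(((q(j(0), 5) - 3)*(-1*0))*76)*(-226) = ((((-5 + 5**2) - 3)*(-1*0))*76)*(-226) = ((((-5 + 25) - 3)*0)*76)*(-226) = (((20 - 3)*0)*76)*(-226) = ((17*0)*76)*(-226) = (0*76)*(-226) = 0*(-226) = 0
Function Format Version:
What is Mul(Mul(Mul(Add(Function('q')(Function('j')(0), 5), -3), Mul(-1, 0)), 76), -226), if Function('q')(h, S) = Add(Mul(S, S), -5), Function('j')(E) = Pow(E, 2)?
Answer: 0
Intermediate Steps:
Function('q')(h, S) = Add(-5, Pow(S, 2)) (Function('q')(h, S) = Add(Pow(S, 2), -5) = Add(-5, Pow(S, 2)))
Mul(Mul(Mul(Add(Function('q')(Function('j')(0), 5), -3), Mul(-1, 0)), 76), -226) = Mul(Mul(Mul(Add(Add(-5, Pow(5, 2)), -3), Mul(-1, 0)), 76), -226) = Mul(Mul(Mul(Add(Add(-5, 25), -3), 0), 76), -226) = Mul(Mul(Mul(Add(20, -3), 0), 76), -226) = Mul(Mul(Mul(17, 0), 76), -226) = Mul(Mul(0, 76), -226) = Mul(0, -226) = 0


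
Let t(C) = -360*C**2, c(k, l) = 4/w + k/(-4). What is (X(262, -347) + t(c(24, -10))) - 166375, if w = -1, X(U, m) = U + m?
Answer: -202460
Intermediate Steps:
c(k, l) = -4 - k/4 (c(k, l) = 4/(-1) + k/(-4) = 4*(-1) + k*(-1/4) = -4 - k/4)
(X(262, -347) + t(c(24, -10))) - 166375 = ((262 - 347) - 360*(-4 - 1/4*24)**2) - 166375 = (-85 - 360*(-4 - 6)**2) - 166375 = (-85 - 360*(-10)**2) - 166375 = (-85 - 360*100) - 166375 = (-85 - 36000) - 166375 = -36085 - 166375 = -202460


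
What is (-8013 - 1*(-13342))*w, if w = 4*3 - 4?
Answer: 42632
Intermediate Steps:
w = 8 (w = 12 - 4 = 8)
(-8013 - 1*(-13342))*w = (-8013 - 1*(-13342))*8 = (-8013 + 13342)*8 = 5329*8 = 42632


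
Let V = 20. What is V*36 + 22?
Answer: 742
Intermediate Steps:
V*36 + 22 = 20*36 + 22 = 720 + 22 = 742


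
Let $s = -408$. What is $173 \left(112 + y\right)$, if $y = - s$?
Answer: $89960$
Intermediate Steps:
$y = 408$ ($y = \left(-1\right) \left(-408\right) = 408$)
$173 \left(112 + y\right) = 173 \left(112 + 408\right) = 173 \cdot 520 = 89960$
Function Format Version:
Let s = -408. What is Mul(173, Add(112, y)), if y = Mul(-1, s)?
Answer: 89960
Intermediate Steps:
y = 408 (y = Mul(-1, -408) = 408)
Mul(173, Add(112, y)) = Mul(173, Add(112, 408)) = Mul(173, 520) = 89960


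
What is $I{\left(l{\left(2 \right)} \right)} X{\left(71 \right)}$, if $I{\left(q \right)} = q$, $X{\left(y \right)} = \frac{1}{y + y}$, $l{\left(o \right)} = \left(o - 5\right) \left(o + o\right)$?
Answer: $- \frac{6}{71} \approx -0.084507$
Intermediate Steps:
$l{\left(o \right)} = 2 o \left(-5 + o\right)$ ($l{\left(o \right)} = \left(-5 + o\right) 2 o = 2 o \left(-5 + o\right)$)
$X{\left(y \right)} = \frac{1}{2 y}$
$I{\left(l{\left(2 \right)} \right)} X{\left(71 \right)} = 2 \cdot 2 \left(-5 + 2\right) \frac{1}{2 \cdot 71} = 2 \cdot 2 \left(-3\right) \frac{1}{2} \cdot \frac{1}{71} = \left(-12\right) \frac{1}{142} = - \frac{6}{71}$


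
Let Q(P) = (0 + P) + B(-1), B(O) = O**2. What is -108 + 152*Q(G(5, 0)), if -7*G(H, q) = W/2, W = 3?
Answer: 80/7 ≈ 11.429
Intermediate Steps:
G(H, q) = -3/14 (G(H, q) = -3/(7*2) = -1/7*3/2 = -3/14)
Q(P) = 1 + P (Q(P) = (0 + P) + (-1)**2 = P + 1 = 1 + P)
-108 + 152*Q(G(5, 0)) = -108 + 152*(1 - 3/14) = -108 + 152*(11/14) = -108 + 836/7 = 80/7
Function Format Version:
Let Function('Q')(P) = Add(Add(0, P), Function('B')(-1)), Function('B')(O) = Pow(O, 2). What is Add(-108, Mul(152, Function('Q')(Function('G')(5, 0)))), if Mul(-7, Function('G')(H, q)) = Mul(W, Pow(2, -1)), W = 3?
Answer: Rational(80, 7) ≈ 11.429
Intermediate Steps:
Function('G')(H, q) = Rational(-3, 14) (Function('G')(H, q) = Mul(Rational(-1, 7), Mul(3, Pow(2, -1))) = Mul(Rational(-1, 7), Mul(3, Rational(1, 2))) = Mul(Rational(-1, 7), Rational(3, 2)) = Rational(-3, 14))
Function('Q')(P) = Add(1, P) (Function('Q')(P) = Add(Add(0, P), Pow(-1, 2)) = Add(P, 1) = Add(1, P))
Add(-108, Mul(152, Function('Q')(Function('G')(5, 0)))) = Add(-108, Mul(152, Add(1, Rational(-3, 14)))) = Add(-108, Mul(152, Rational(11, 14))) = Add(-108, Rational(836, 7)) = Rational(80, 7)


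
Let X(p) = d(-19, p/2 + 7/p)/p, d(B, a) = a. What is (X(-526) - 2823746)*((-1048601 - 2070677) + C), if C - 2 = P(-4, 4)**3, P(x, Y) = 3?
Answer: 2436952614827046799/276676 ≈ 8.8080e+12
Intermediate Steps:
X(p) = (p/2 + 7/p)/p
C = 29 (C = 2 + 3**3 = 2 + 27 = 29)
(X(-526) - 2823746)*((-1048601 - 2070677) + C) = ((1/2 + 7/(-526)**2) - 2823746)*((-1048601 - 2070677) + 29) = ((1/2 + 7*(1/276676)) - 2823746)*(-3119278 + 29) = ((1/2 + 7/276676) - 2823746)*(-3119249) = (138345/276676 - 2823746)*(-3119249) = -781262609951/276676*(-3119249) = 2436952614827046799/276676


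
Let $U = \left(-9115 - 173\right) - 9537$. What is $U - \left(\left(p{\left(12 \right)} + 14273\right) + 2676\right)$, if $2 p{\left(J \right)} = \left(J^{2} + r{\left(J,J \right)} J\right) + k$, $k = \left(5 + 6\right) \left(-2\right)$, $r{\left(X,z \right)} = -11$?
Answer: $-35769$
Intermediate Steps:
$k = -22$ ($k = 11 \left(-2\right) = -22$)
$U = -18825$ ($U = -9288 - 9537 = -18825$)
$p{\left(J \right)} = -11 + \frac{J^{2}}{2} - \frac{11 J}{2}$ ($p{\left(J \right)} = \frac{\left(J^{2} - 11 J\right) - 22}{2} = \frac{-22 + J^{2} - 11 J}{2} = -11 + \frac{J^{2}}{2} - \frac{11 J}{2}$)
$U - \left(\left(p{\left(12 \right)} + 14273\right) + 2676\right) = -18825 - \left(\left(\left(-11 + \frac{12^{2}}{2} - 66\right) + 14273\right) + 2676\right) = -18825 - \left(\left(\left(-11 + \frac{1}{2} \cdot 144 - 66\right) + 14273\right) + 2676\right) = -18825 - \left(\left(\left(-11 + 72 - 66\right) + 14273\right) + 2676\right) = -18825 - \left(\left(-5 + 14273\right) + 2676\right) = -18825 - \left(14268 + 2676\right) = -18825 - 16944 = -35769$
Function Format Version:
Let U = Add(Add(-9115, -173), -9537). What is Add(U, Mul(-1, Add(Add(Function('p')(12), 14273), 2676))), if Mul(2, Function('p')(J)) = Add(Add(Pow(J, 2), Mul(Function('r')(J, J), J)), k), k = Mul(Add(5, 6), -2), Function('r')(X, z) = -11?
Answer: -35769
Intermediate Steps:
k = -22 (k = Mul(11, -2) = -22)
U = -18825 (U = Add(-9288, -9537) = -18825)
Function('p')(J) = Add(-11, Mul(Rational(1, 2), Pow(J, 2)), Mul(Rational(-11, 2), J)) (Function('p')(J) = Mul(Rational(1, 2), Add(Add(Pow(J, 2), Mul(-11, J)), -22)) = Mul(Rational(1, 2), Add(-22, Pow(J, 2), Mul(-11, J))) = Add(-11, Mul(Rational(1, 2), Pow(J, 2)), Mul(Rational(-11, 2), J)))
Add(U, Mul(-1, Add(Add(Function('p')(12), 14273), 2676))) = Add(-18825, Mul(-1, Add(Add(Add(-11, Mul(Rational(1, 2), Pow(12, 2)), Mul(Rational(-11, 2), 12)), 14273), 2676))) = Add(-18825, Mul(-1, Add(Add(Add(-11, Mul(Rational(1, 2), 144), -66), 14273), 2676))) = Add(-18825, Mul(-1, Add(Add(Add(-11, 72, -66), 14273), 2676))) = Add(-18825, Mul(-1, Add(Add(-5, 14273), 2676))) = Add(-18825, Mul(-1, Add(14268, 2676))) = Add(-18825, Mul(-1, 16944)) = Add(-18825, -16944) = -35769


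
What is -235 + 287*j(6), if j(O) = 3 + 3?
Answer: 1487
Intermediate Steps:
j(O) = 6
-235 + 287*j(6) = -235 + 287*6 = -235 + 1722 = 1487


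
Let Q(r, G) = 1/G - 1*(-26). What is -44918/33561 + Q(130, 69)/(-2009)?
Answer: -2095606691/1550753127 ≈ -1.3513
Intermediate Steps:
Q(r, G) = 26 + 1/G (Q(r, G) = 1/G + 26 = 26 + 1/G)
-44918/33561 + Q(130, 69)/(-2009) = -44918/33561 + (26 + 1/69)/(-2009) = -44918*1/33561 + (26 + 1/69)*(-1/2009) = -44918/33561 + (1795/69)*(-1/2009) = -44918/33561 - 1795/138621 = -2095606691/1550753127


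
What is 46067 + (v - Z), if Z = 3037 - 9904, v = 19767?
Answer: 72701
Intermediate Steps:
Z = -6867
46067 + (v - Z) = 46067 + (19767 - 1*(-6867)) = 46067 + (19767 + 6867) = 46067 + 26634 = 72701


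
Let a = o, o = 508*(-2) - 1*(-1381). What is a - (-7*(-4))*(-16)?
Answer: 813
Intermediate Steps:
o = 365 (o = -1016 + 1381 = 365)
a = 365
a - (-7*(-4))*(-16) = 365 - (-7*(-4))*(-16) = 365 - 28*(-16) = 365 - 1*(-448) = 365 + 448 = 813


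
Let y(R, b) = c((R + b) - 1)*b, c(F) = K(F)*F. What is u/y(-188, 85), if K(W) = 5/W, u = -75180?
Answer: -15036/85 ≈ -176.89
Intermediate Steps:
c(F) = 5 (c(F) = (5/F)*F = 5)
y(R, b) = 5*b
u/y(-188, 85) = -75180/(5*85) = -75180/425 = -75180*1/425 = -15036/85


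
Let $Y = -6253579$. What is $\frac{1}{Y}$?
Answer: $- \frac{1}{6253579} \approx -1.5991 \cdot 10^{-7}$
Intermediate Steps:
$\frac{1}{Y} = \frac{1}{-6253579} = - \frac{1}{6253579}$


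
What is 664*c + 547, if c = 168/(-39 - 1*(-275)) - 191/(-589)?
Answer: 42917445/34751 ≈ 1235.0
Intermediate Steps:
c = 36007/34751 (c = 168/(-39 + 275) - 191*(-1/589) = 168/236 + 191/589 = 168*(1/236) + 191/589 = 42/59 + 191/589 = 36007/34751 ≈ 1.0361)
664*c + 547 = 664*(36007/34751) + 547 = 23908648/34751 + 547 = 42917445/34751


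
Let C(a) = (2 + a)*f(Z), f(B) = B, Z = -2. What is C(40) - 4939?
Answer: -5023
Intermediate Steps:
C(a) = -4 - 2*a (C(a) = (2 + a)*(-2) = -4 - 2*a)
C(40) - 4939 = (-4 - 2*40) - 4939 = (-4 - 80) - 4939 = -84 - 4939 = -5023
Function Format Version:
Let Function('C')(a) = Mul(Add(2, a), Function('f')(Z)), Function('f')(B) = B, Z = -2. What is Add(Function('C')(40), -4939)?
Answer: -5023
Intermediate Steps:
Function('C')(a) = Add(-4, Mul(-2, a)) (Function('C')(a) = Mul(Add(2, a), -2) = Add(-4, Mul(-2, a)))
Add(Function('C')(40), -4939) = Add(Add(-4, Mul(-2, 40)), -4939) = Add(Add(-4, -80), -4939) = Add(-84, -4939) = -5023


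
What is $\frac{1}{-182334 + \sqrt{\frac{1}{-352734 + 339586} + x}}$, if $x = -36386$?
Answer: $- \frac{2397327432}{437114778389417} - \frac{2 i \sqrt{1572511085023}}{437114778389417} \approx -5.4844 \cdot 10^{-6} - 5.7376 \cdot 10^{-9} i$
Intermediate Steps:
$\frac{1}{-182334 + \sqrt{\frac{1}{-352734 + 339586} + x}} = \frac{1}{-182334 + \sqrt{\frac{1}{-352734 + 339586} - 36386}} = \frac{1}{-182334 + \sqrt{\frac{1}{-13148} - 36386}} = \frac{1}{-182334 + \sqrt{- \frac{1}{13148} - 36386}} = \frac{1}{-182334 + \sqrt{- \frac{478403129}{13148}}} = \frac{1}{-182334 + \frac{i \sqrt{1572511085023}}{6574}}$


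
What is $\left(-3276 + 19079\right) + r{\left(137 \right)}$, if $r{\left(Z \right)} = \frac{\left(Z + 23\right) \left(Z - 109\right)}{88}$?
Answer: $\frac{174393}{11} \approx 15854.0$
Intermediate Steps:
$r{\left(Z \right)} = \frac{\left(-109 + Z\right) \left(23 + Z\right)}{88}$ ($r{\left(Z \right)} = \left(23 + Z\right) \left(-109 + Z\right) \frac{1}{88} = \left(-109 + Z\right) \left(23 + Z\right) \frac{1}{88} = \frac{\left(-109 + Z\right) \left(23 + Z\right)}{88}$)
$\left(-3276 + 19079\right) + r{\left(137 \right)} = \left(-3276 + 19079\right) - \left(\frac{1299}{8} - \frac{18769}{88}\right) = 15803 - - \frac{560}{11} = 15803 + \frac{560}{11} = \frac{174393}{11}$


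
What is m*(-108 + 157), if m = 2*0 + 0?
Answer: 0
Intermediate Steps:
m = 0 (m = 0 + 0 = 0)
m*(-108 + 157) = 0*(-108 + 157) = 0*49 = 0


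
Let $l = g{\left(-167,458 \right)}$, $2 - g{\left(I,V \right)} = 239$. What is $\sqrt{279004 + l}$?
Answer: $\sqrt{278767} \approx 527.98$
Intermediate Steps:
$g{\left(I,V \right)} = -237$ ($g{\left(I,V \right)} = 2 - 239 = -237$)
$l = -237$
$\sqrt{279004 + l} = \sqrt{279004 - 237} = \sqrt{278767}$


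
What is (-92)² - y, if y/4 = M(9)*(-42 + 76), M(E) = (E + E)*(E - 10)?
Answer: 10912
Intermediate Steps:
M(E) = 2*E*(-10 + E) (M(E) = (2*E)*(-10 + E) = 2*E*(-10 + E))
y = -2448 (y = 4*((2*9*(-10 + 9))*(-42 + 76)) = 4*((2*9*(-1))*34) = 4*(-18*34) = 4*(-612) = -2448)
(-92)² - y = (-92)² - 1*(-2448) = 8464 + 2448 = 10912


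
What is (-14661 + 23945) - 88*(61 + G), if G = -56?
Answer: 8844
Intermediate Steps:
(-14661 + 23945) - 88*(61 + G) = (-14661 + 23945) - 88*(61 - 56) = 9284 - 88*5 = 9284 - 440 = 8844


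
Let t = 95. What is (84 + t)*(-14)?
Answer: -2506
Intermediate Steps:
(84 + t)*(-14) = (84 + 95)*(-14) = 179*(-14) = -2506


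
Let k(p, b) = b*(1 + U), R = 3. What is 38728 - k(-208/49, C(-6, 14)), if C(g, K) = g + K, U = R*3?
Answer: 38648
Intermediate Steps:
U = 9 (U = 3*3 = 9)
C(g, K) = K + g
k(p, b) = 10*b (k(p, b) = b*(1 + 9) = b*10 = 10*b)
38728 - k(-208/49, C(-6, 14)) = 38728 - 10*(14 - 6) = 38728 - 10*8 = 38728 - 1*80 = 38728 - 80 = 38648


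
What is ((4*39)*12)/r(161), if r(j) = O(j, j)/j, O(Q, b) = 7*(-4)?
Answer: -10764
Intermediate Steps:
O(Q, b) = -28
r(j) = -28/j
((4*39)*12)/r(161) = ((4*39)*12)/((-28/161)) = (156*12)/((-28*1/161)) = 1872/(-4/23) = 1872*(-23/4) = -10764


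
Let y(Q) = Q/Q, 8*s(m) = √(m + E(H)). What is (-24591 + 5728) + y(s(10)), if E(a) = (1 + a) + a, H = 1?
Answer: -18862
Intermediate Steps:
E(a) = 1 + 2*a
s(m) = √(3 + m)/8 (s(m) = √(m + (1 + 2*1))/8 = √(m + (1 + 2))/8 = √(m + 3)/8 = √(3 + m)/8)
y(Q) = 1
(-24591 + 5728) + y(s(10)) = (-24591 + 5728) + 1 = -18863 + 1 = -18862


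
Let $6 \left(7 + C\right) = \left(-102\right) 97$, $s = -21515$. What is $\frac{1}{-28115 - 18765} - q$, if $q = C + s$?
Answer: $\frac{1086256479}{46880} \approx 23171.0$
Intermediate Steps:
$C = -1656$ ($C = -7 + \frac{\left(-102\right) 97}{6} = -7 + \frac{1}{6} \left(-9894\right) = -7 - 1649 = -1656$)
$q = -23171$ ($q = -1656 - 21515 = -23171$)
$\frac{1}{-28115 - 18765} - q = \frac{1}{-28115 - 18765} - -23171 = \frac{1}{-46880} + 23171 = - \frac{1}{46880} + 23171 = \frac{1086256479}{46880}$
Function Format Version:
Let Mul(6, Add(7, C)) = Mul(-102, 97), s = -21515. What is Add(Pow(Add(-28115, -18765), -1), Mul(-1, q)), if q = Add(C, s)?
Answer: Rational(1086256479, 46880) ≈ 23171.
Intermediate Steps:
C = -1656 (C = Add(-7, Mul(Rational(1, 6), Mul(-102, 97))) = Add(-7, Mul(Rational(1, 6), -9894)) = Add(-7, -1649) = -1656)
q = -23171 (q = Add(-1656, -21515) = -23171)
Add(Pow(Add(-28115, -18765), -1), Mul(-1, q)) = Add(Pow(Add(-28115, -18765), -1), Mul(-1, -23171)) = Add(Pow(-46880, -1), 23171) = Add(Rational(-1, 46880), 23171) = Rational(1086256479, 46880)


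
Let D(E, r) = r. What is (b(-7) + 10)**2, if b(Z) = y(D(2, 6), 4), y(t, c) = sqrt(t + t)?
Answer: 112 + 40*sqrt(3) ≈ 181.28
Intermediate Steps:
y(t, c) = sqrt(2)*sqrt(t) (y(t, c) = sqrt(2*t) = sqrt(2)*sqrt(t))
b(Z) = 2*sqrt(3) (b(Z) = sqrt(2)*sqrt(6) = 2*sqrt(3))
(b(-7) + 10)**2 = (2*sqrt(3) + 10)**2 = (10 + 2*sqrt(3))**2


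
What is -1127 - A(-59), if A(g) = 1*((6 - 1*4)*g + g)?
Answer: -950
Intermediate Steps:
A(g) = 3*g (A(g) = 1*((6 - 4)*g + g) = 1*(2*g + g) = 1*(3*g) = 3*g)
-1127 - A(-59) = -1127 - 3*(-59) = -1127 - 1*(-177) = -1127 + 177 = -950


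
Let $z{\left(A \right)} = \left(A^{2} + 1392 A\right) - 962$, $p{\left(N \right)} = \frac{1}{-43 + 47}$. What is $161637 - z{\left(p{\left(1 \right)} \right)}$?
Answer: $\frac{2596015}{16} \approx 1.6225 \cdot 10^{5}$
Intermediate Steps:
$p{\left(N \right)} = \frac{1}{4}$
$z{\left(A \right)} = -962 + A^{2} + 1392 A$
$161637 - z{\left(p{\left(1 \right)} \right)} = 161637 - \left(-962 + \left(\frac{1}{4}\right)^{2} + 1392 \cdot \frac{1}{4}\right) = 161637 - \left(-962 + \frac{1}{16} + 348\right) = 161637 - - \frac{9823}{16} = 161637 + \frac{9823}{16} = \frac{2596015}{16}$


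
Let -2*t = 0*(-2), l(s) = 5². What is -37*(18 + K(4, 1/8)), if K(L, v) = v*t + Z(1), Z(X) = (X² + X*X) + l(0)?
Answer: -1665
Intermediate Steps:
l(s) = 25
t = 0 (t = -0*(-2) = -½*0 = 0)
Z(X) = 25 + 2*X² (Z(X) = (X² + X*X) + 25 = (X² + X²) + 25 = 2*X² + 25 = 25 + 2*X²)
K(L, v) = 27 (K(L, v) = v*0 + (25 + 2*1²) = 0 + (25 + 2*1) = 0 + (25 + 2) = 0 + 27 = 27)
-37*(18 + K(4, 1/8)) = -37*(18 + 27) = -37*45 = -1665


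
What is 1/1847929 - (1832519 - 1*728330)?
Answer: -2040462874580/1847929 ≈ -1.1042e+6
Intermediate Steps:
1/1847929 - (1832519 - 1*728330) = 1/1847929 - (1832519 - 728330) = 1/1847929 - 1*1104189 = 1/1847929 - 1104189 = -2040462874580/1847929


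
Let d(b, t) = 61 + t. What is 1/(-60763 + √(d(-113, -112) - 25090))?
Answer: -60763/3692167310 - I*√25141/3692167310 ≈ -1.6457e-5 - 4.2945e-8*I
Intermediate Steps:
1/(-60763 + √(d(-113, -112) - 25090)) = 1/(-60763 + √((61 - 112) - 25090)) = 1/(-60763 + √(-51 - 25090)) = 1/(-60763 + √(-25141)) = 1/(-60763 + I*√25141)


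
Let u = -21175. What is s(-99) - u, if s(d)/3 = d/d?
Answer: 21178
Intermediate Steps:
s(d) = 3 (s(d) = 3*(d/d) = 3*1 = 3)
s(-99) - u = 3 - 1*(-21175) = 3 + 21175 = 21178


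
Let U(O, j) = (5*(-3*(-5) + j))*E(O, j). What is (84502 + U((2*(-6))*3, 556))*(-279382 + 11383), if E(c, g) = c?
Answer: 4898485722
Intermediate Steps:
U(O, j) = O*(75 + 5*j) (U(O, j) = (5*(-3*(-5) + j))*O = (5*(15 + j))*O = (75 + 5*j)*O = O*(75 + 5*j))
(84502 + U((2*(-6))*3, 556))*(-279382 + 11383) = (84502 + 5*((2*(-6))*3)*(15 + 556))*(-279382 + 11383) = (84502 + 5*(-12*3)*571)*(-267999) = (84502 + 5*(-36)*571)*(-267999) = (84502 - 102780)*(-267999) = -18278*(-267999) = 4898485722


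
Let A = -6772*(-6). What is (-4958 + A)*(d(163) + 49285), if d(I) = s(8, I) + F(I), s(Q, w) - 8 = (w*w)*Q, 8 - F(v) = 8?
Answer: 9341058530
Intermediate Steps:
F(v) = 0 (F(v) = 8 - 1*8 = 8 - 8 = 0)
s(Q, w) = 8 + Q*w**2 (s(Q, w) = 8 + (w*w)*Q = 8 + w**2*Q = 8 + Q*w**2)
d(I) = 8 + 8*I**2 (d(I) = (8 + 8*I**2) + 0 = 8 + 8*I**2)
A = 40632
(-4958 + A)*(d(163) + 49285) = (-4958 + 40632)*((8 + 8*163**2) + 49285) = 35674*((8 + 8*26569) + 49285) = 35674*((8 + 212552) + 49285) = 35674*(212560 + 49285) = 35674*261845 = 9341058530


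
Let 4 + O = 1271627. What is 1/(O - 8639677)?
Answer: -1/7368054 ≈ -1.3572e-7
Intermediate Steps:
O = 1271623 (O = -4 + 1271627 = 1271623)
1/(O - 8639677) = 1/(1271623 - 8639677) = 1/(-7368054) = -1/7368054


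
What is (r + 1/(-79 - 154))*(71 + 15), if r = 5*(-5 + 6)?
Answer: 100104/233 ≈ 429.63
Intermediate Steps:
r = 5 (r = 5*1 = 5)
(r + 1/(-79 - 154))*(71 + 15) = (5 + 1/(-79 - 154))*(71 + 15) = (5 + 1/(-233))*86 = (5 - 1/233)*86 = (1164/233)*86 = 100104/233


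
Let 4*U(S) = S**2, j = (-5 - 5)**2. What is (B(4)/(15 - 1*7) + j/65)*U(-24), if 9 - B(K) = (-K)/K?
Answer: 5220/13 ≈ 401.54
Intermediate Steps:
j = 100 (j = (-10)**2 = 100)
B(K) = 10 (B(K) = 9 - (-K)/K = 9 - 1*(-1) = 9 + 1 = 10)
U(S) = S**2/4
(B(4)/(15 - 1*7) + j/65)*U(-24) = (10/(15 - 1*7) + 100/65)*((1/4)*(-24)**2) = (10/(15 - 7) + 100*(1/65))*((1/4)*576) = (10/8 + 20/13)*144 = (10*(1/8) + 20/13)*144 = (5/4 + 20/13)*144 = (145/52)*144 = 5220/13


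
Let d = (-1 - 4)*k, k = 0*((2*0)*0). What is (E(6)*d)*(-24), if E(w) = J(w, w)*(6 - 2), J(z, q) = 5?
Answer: 0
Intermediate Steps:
E(w) = 20 (E(w) = 5*(6 - 2) = 5*4 = 20)
k = 0 (k = 0*(0*0) = 0*0 = 0)
d = 0 (d = (-1 - 4)*0 = -5*0 = 0)
(E(6)*d)*(-24) = (20*0)*(-24) = 0*(-24) = 0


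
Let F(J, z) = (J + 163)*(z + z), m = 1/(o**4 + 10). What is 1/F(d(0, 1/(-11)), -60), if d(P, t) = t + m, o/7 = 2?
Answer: -211343/4131564180 ≈ -5.1153e-5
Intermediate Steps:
o = 14 (o = 7*2 = 14)
m = 1/38426 (m = 1/(14**4 + 10) = 1/(38416 + 10) = 1/38426 ≈ 2.6024e-5)
d(P, t) = 1/38426 + t (d(P, t) = t + 1/38426 = 1/38426 + t)
F(J, z) = 2*z*(163 + J) (F(J, z) = (163 + J)*(2*z) = 2*z*(163 + J))
1/F(d(0, 1/(-11)), -60) = 1/(2*(-60)*(163 + (1/38426 + 1/(-11)))) = 1/(2*(-60)*(163 + (1/38426 - 1/11))) = 1/(2*(-60)*(163 - 38415/422686)) = 1/(2*(-60)*(68859403/422686)) = 1/(-4131564180/211343) = -211343/4131564180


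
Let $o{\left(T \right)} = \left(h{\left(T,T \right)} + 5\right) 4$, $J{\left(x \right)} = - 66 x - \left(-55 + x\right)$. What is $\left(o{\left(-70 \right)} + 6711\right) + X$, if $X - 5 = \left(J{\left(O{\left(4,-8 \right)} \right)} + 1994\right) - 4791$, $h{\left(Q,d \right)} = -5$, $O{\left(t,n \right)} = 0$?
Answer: $3974$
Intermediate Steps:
$J{\left(x \right)} = 55 - 67 x$
$o{\left(T \right)} = 0$ ($o{\left(T \right)} = \left(-5 + 5\right) 4 = 0 \cdot 4 = 0$)
$X = -2737$ ($X = 5 + \left(\left(\left(55 - 0\right) + 1994\right) - 4791\right) = 5 + \left(\left(\left(55 + 0\right) + 1994\right) - 4791\right) = 5 + \left(\left(55 + 1994\right) - 4791\right) = 5 + \left(2049 - 4791\right) = 5 - 2742 = -2737$)
$\left(o{\left(-70 \right)} + 6711\right) + X = \left(0 + 6711\right) - 2737 = 6711 - 2737 = 3974$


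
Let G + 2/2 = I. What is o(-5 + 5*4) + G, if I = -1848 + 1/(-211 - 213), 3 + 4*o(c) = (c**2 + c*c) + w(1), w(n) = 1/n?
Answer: -736489/424 ≈ -1737.0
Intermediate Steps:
o(c) = -1/2 + c**2/2 (o(c) = -3/4 + ((c**2 + c*c) + 1/1)/4 = -3/4 + ((c**2 + c**2) + 1)/4 = -3/4 + (2*c**2 + 1)/4 = -3/4 + (1 + 2*c**2)/4 = -3/4 + (1/4 + c**2/2) = -1/2 + c**2/2)
I = -783553/424 (I = -1848 + 1/(-424) = -1848 - 1/424 = -783553/424 ≈ -1848.0)
G = -783977/424 (G = -1 - 783553/424 = -783977/424 ≈ -1849.0)
o(-5 + 5*4) + G = (-1/2 + (-5 + 5*4)**2/2) - 783977/424 = (-1/2 + (-5 + 20)**2/2) - 783977/424 = (-1/2 + (1/2)*15**2) - 783977/424 = (-1/2 + (1/2)*225) - 783977/424 = (-1/2 + 225/2) - 783977/424 = 112 - 783977/424 = -736489/424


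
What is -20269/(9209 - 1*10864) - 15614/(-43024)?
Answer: 448947313/35602360 ≈ 12.610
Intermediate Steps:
-20269/(9209 - 1*10864) - 15614/(-43024) = -20269/(9209 - 10864) - 15614*(-1/43024) = -20269/(-1655) + 7807/21512 = -20269*(-1/1655) + 7807/21512 = 20269/1655 + 7807/21512 = 448947313/35602360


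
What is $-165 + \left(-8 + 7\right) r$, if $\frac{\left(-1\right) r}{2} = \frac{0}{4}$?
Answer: $-165$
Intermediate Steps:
$r = 0$ ($r = - 2 \cdot \frac{0}{4} = - 2 \cdot 0 \cdot \frac{1}{4} = \left(-2\right) 0 = 0$)
$-165 + \left(-8 + 7\right) r = -165 + \left(-8 + 7\right) 0 = -165 - 0 = -165 + 0 = -165$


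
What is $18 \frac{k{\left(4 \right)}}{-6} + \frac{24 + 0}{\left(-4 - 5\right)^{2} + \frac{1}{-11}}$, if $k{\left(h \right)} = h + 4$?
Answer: $- \frac{10548}{445} \approx -23.703$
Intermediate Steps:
$k{\left(h \right)} = 4 + h$
$18 \frac{k{\left(4 \right)}}{-6} + \frac{24 + 0}{\left(-4 - 5\right)^{2} + \frac{1}{-11}} = 18 \frac{4 + 4}{-6} + \frac{24 + 0}{\left(-4 - 5\right)^{2} + \frac{1}{-11}} = 18 \cdot 8 \left(- \frac{1}{6}\right) + \frac{24}{\left(-9\right)^{2} - \frac{1}{11}} = 18 \left(- \frac{4}{3}\right) + \frac{24}{81 - \frac{1}{11}} = -24 + \frac{24}{\frac{890}{11}} = -24 + 24 \cdot \frac{11}{890} = -24 + \frac{132}{445} = - \frac{10548}{445}$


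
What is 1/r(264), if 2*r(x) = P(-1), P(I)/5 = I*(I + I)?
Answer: ⅕ ≈ 0.20000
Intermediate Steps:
P(I) = 10*I² (P(I) = 5*(I*(I + I)) = 5*(I*(2*I)) = 5*(2*I²) = 10*I²)
r(x) = 5 (r(x) = (10*(-1)²)/2 = (10*1)/2 = (½)*10 = 5)
1/r(264) = 1/5 = ⅕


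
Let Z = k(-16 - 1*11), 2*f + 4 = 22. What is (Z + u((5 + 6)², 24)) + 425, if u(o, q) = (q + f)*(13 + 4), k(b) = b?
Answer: 959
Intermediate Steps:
f = 9 (f = -2 + (½)*22 = -2 + 11 = 9)
u(o, q) = 153 + 17*q (u(o, q) = (q + 9)*(13 + 4) = (9 + q)*17 = 153 + 17*q)
Z = -27 (Z = -16 - 1*11 = -16 - 11 = -27)
(Z + u((5 + 6)², 24)) + 425 = (-27 + (153 + 17*24)) + 425 = (-27 + (153 + 408)) + 425 = (-27 + 561) + 425 = 534 + 425 = 959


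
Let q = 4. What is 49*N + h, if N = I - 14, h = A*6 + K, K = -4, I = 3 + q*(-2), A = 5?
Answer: -905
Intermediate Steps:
I = -5 (I = 3 + 4*(-2) = 3 - 8 = -5)
h = 26 (h = 5*6 - 4 = 30 - 4 = 26)
N = -19 (N = -5 - 14 = -19)
49*N + h = 49*(-19) + 26 = -931 + 26 = -905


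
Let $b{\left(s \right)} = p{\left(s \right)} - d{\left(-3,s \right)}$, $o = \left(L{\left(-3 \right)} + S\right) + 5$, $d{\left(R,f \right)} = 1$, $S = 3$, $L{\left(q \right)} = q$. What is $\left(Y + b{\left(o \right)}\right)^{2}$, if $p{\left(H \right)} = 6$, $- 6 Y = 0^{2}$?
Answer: $25$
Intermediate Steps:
$o = 5$ ($o = \left(-3 + 3\right) + 5 = 0 + 5 = 5$)
$Y = 0$ ($Y = - \frac{0^{2}}{6} = \left(- \frac{1}{6}\right) 0 = 0$)
$b{\left(s \right)} = 5$ ($b{\left(s \right)} = 6 - 1 = 5$)
$\left(Y + b{\left(o \right)}\right)^{2} = \left(0 + 5\right)^{2} = 5^{2} = 25$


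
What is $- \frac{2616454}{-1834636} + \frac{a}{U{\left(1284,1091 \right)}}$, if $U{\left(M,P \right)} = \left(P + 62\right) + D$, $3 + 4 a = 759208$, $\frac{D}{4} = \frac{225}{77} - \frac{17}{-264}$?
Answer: $\frac{8114203792048}{49370513419} \approx 164.35$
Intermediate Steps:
$D = \frac{5519}{462}$ ($D = 4 \left(\frac{225}{77} - \frac{17}{-264}\right) = 4 \left(225 \cdot \frac{1}{77} - - \frac{17}{264}\right) = 4 \left(\frac{225}{77} + \frac{17}{264}\right) = 4 \cdot \frac{5519}{1848} = \frac{5519}{462} \approx 11.946$)
$a = \frac{759205}{4}$ ($a = - \frac{3}{4} + \frac{1}{4} \cdot 759208 = - \frac{3}{4} + 189802 = \frac{759205}{4} \approx 1.898 \cdot 10^{5}$)
$U{\left(M,P \right)} = \frac{34163}{462} + P$ ($U{\left(M,P \right)} = \left(P + 62\right) + \frac{5519}{462} = \left(62 + P\right) + \frac{5519}{462} = \frac{34163}{462} + P$)
$- \frac{2616454}{-1834636} + \frac{a}{U{\left(1284,1091 \right)}} = - \frac{2616454}{-1834636} + \frac{759205}{4 \left(\frac{34163}{462} + 1091\right)} = \left(-2616454\right) \left(- \frac{1}{1834636}\right) + \frac{759205}{4 \cdot \frac{538205}{462}} = \frac{1308227}{917318} + \frac{759205}{4} \cdot \frac{462}{538205} = \frac{1308227}{917318} + \frac{35075271}{215282} = \frac{8114203792048}{49370513419}$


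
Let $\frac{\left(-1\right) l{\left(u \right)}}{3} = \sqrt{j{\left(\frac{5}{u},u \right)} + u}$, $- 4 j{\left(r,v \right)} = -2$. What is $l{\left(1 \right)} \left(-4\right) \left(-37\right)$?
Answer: $- 222 \sqrt{6} \approx -543.79$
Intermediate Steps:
$j{\left(r,v \right)} = \frac{1}{2}$ ($j{\left(r,v \right)} = \left(- \frac{1}{4}\right) \left(-2\right) = \frac{1}{2}$)
$l{\left(u \right)} = - 3 \sqrt{\frac{1}{2} + u}$
$l{\left(1 \right)} \left(-4\right) \left(-37\right) = - \frac{3 \sqrt{2 + 4 \cdot 1}}{2} \left(-4\right) \left(-37\right) = - \frac{3 \sqrt{2 + 4}}{2} \left(-4\right) \left(-37\right) = - \frac{3 \sqrt{6}}{2} \left(-4\right) \left(-37\right) = 6 \sqrt{6} \left(-37\right) = - 222 \sqrt{6}$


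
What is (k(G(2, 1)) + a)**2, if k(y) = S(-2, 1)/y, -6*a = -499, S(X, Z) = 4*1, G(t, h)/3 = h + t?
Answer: 2265025/324 ≈ 6990.8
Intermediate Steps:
G(t, h) = 3*h + 3*t (G(t, h) = 3*(h + t) = 3*h + 3*t)
S(X, Z) = 4
a = 499/6 (a = -1/6*(-499) = 499/6 ≈ 83.167)
k(y) = 4/y
(k(G(2, 1)) + a)**2 = (4/(3*1 + 3*2) + 499/6)**2 = (4/(3 + 6) + 499/6)**2 = (4/9 + 499/6)**2 = (1505/18)**2 = 2265025/324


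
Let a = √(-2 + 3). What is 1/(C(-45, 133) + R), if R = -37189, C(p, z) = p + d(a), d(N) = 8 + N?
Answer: -1/37225 ≈ -2.6864e-5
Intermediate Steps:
a = 1 (a = √1 = 1)
C(p, z) = 9 + p (C(p, z) = p + (8 + 1) = p + 9 = 9 + p)
1/(C(-45, 133) + R) = 1/((9 - 45) - 37189) = 1/(-36 - 37189) = 1/(-37225) = -1/37225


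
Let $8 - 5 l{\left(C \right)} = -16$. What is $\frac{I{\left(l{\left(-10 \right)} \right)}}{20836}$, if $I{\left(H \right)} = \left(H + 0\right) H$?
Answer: $\frac{144}{130225} \approx 0.0011058$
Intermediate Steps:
$l{\left(C \right)} = \frac{24}{5}$ ($l{\left(C \right)} = \frac{8}{5} - - \frac{16}{5} = \frac{8}{5} + \frac{16}{5} = \frac{24}{5}$)
$I{\left(H \right)} = H^{2}$ ($I{\left(H \right)} = H H = H^{2}$)
$\frac{I{\left(l{\left(-10 \right)} \right)}}{20836} = \frac{\left(\frac{24}{5}\right)^{2}}{20836} = \frac{576}{25} \cdot \frac{1}{20836} = \frac{144}{130225}$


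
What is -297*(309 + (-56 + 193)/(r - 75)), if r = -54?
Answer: -3932676/43 ≈ -91458.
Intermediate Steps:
-297*(309 + (-56 + 193)/(r - 75)) = -297*(309 + (-56 + 193)/(-54 - 75)) = -297*(309 + 137/(-129)) = -297*(309 + 137*(-1/129)) = -297*(309 - 137/129) = -297*39724/129 = -3932676/43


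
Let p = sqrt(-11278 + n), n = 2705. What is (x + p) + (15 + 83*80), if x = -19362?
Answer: -12707 + I*sqrt(8573) ≈ -12707.0 + 92.59*I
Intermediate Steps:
p = I*sqrt(8573) (p = sqrt(-11278 + 2705) = sqrt(-8573) = I*sqrt(8573) ≈ 92.59*I)
(x + p) + (15 + 83*80) = (-19362 + I*sqrt(8573)) + (15 + 83*80) = (-19362 + I*sqrt(8573)) + (15 + 6640) = (-19362 + I*sqrt(8573)) + 6655 = -12707 + I*sqrt(8573)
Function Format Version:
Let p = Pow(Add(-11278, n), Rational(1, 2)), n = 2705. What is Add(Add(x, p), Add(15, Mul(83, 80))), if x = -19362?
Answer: Add(-12707, Mul(I, Pow(8573, Rational(1, 2)))) ≈ Add(-12707., Mul(92.590, I))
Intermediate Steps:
p = Mul(I, Pow(8573, Rational(1, 2))) (p = Pow(Add(-11278, 2705), Rational(1, 2)) = Pow(-8573, Rational(1, 2)) = Mul(I, Pow(8573, Rational(1, 2))) ≈ Mul(92.590, I))
Add(Add(x, p), Add(15, Mul(83, 80))) = Add(Add(-19362, Mul(I, Pow(8573, Rational(1, 2)))), Add(15, Mul(83, 80))) = Add(Add(-19362, Mul(I, Pow(8573, Rational(1, 2)))), Add(15, 6640)) = Add(Add(-19362, Mul(I, Pow(8573, Rational(1, 2)))), 6655) = Add(-12707, Mul(I, Pow(8573, Rational(1, 2))))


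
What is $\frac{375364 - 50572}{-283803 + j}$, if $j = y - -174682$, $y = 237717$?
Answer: $\frac{6246}{2473} \approx 2.5257$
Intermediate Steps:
$j = 412399$ ($j = 237717 - -174682 = 237717 + 174682 = 412399$)
$\frac{375364 - 50572}{-283803 + j} = \frac{375364 - 50572}{-283803 + 412399} = \frac{324792}{128596} = 324792 \cdot \frac{1}{128596} = \frac{6246}{2473}$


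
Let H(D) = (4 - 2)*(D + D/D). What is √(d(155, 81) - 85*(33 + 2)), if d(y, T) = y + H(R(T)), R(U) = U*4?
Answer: I*√2170 ≈ 46.583*I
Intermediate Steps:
R(U) = 4*U
H(D) = 2 + 2*D (H(D) = 2*(D + 1) = 2*(1 + D) = 2 + 2*D)
d(y, T) = 2 + y + 8*T (d(y, T) = y + (2 + 2*(4*T)) = y + (2 + 8*T) = 2 + y + 8*T)
√(d(155, 81) - 85*(33 + 2)) = √((2 + 155 + 8*81) - 85*(33 + 2)) = √((2 + 155 + 648) - 85*35) = √(805 - 2975) = √(-2170) = I*√2170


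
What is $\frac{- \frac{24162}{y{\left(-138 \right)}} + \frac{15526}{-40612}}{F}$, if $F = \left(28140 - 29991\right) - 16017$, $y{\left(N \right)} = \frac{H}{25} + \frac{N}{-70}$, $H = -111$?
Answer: $- \frac{7154793457}{13061793888} \approx -0.54776$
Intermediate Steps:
$y{\left(N \right)} = - \frac{111}{25} - \frac{N}{70}$ ($y{\left(N \right)} = - \frac{111}{25} + \frac{N}{-70} = \left(-111\right) \frac{1}{25} + N \left(- \frac{1}{70}\right) = - \frac{111}{25} - \frac{N}{70}$)
$F = -17868$ ($F = -1851 - 16017 = -17868$)
$\frac{- \frac{24162}{y{\left(-138 \right)}} + \frac{15526}{-40612}}{F} = \frac{- \frac{24162}{- \frac{111}{25} - - \frac{69}{35}} + \frac{15526}{-40612}}{-17868} = \left(- \frac{24162}{- \frac{111}{25} + \frac{69}{35}} + 15526 \left(- \frac{1}{40612}\right)\right) \left(- \frac{1}{17868}\right) = \left(- \frac{24162}{- \frac{432}{175}} - \frac{7763}{20306}\right) \left(- \frac{1}{17868}\right) = \left(\left(-24162\right) \left(- \frac{175}{432}\right) - \frac{7763}{20306}\right) \left(- \frac{1}{17868}\right) = \left(\frac{704725}{72} - \frac{7763}{20306}\right) \left(- \frac{1}{17868}\right) = \frac{7154793457}{731016} \left(- \frac{1}{17868}\right) = - \frac{7154793457}{13061793888}$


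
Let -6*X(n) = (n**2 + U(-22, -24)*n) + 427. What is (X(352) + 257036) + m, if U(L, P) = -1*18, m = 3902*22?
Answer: 1939285/6 ≈ 3.2321e+5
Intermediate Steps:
m = 85844
U(L, P) = -18
X(n) = -427/6 + 3*n - n**2/6 (X(n) = -((n**2 - 18*n) + 427)/6 = -(427 + n**2 - 18*n)/6 = -427/6 + 3*n - n**2/6)
(X(352) + 257036) + m = ((-427/6 + 3*352 - 1/6*352**2) + 257036) + 85844 = ((-427/6 + 1056 - 1/6*123904) + 257036) + 85844 = ((-427/6 + 1056 - 61952/3) + 257036) + 85844 = (-117995/6 + 257036) + 85844 = 1424221/6 + 85844 = 1939285/6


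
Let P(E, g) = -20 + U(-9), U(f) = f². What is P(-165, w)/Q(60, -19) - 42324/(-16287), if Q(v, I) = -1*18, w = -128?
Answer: -77225/97722 ≈ -0.79025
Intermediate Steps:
Q(v, I) = -18
P(E, g) = 61 (P(E, g) = -20 + (-9)² = -20 + 81 = 61)
P(-165, w)/Q(60, -19) - 42324/(-16287) = 61/(-18) - 42324/(-16287) = 61*(-1/18) - 42324*(-1/16287) = -61/18 + 14108/5429 = -77225/97722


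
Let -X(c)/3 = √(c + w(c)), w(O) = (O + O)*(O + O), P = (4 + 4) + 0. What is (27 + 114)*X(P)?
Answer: -846*√66 ≈ -6872.9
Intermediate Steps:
P = 8 (P = 8 + 0 = 8)
w(O) = 4*O² (w(O) = (2*O)*(2*O) = 4*O²)
X(c) = -3*√(c + 4*c²)
(27 + 114)*X(P) = (27 + 114)*(-3*2*√2*√(1 + 4*8)) = 141*(-3*2*√2*√(1 + 32)) = 141*(-3*2*√66) = 141*(-6*√66) = -846*√66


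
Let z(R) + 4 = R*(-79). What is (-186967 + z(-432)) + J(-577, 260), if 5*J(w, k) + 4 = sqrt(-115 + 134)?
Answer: -764219/5 + sqrt(19)/5 ≈ -1.5284e+5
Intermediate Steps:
z(R) = -4 - 79*R (z(R) = -4 + R*(-79) = -4 - 79*R)
J(w, k) = -4/5 + sqrt(19)/5 (J(w, k) = -4/5 + sqrt(-115 + 134)/5 = -4/5 + sqrt(19)/5)
(-186967 + z(-432)) + J(-577, 260) = (-186967 + (-4 - 79*(-432))) + (-4/5 + sqrt(19)/5) = (-186967 + (-4 + 34128)) + (-4/5 + sqrt(19)/5) = (-186967 + 34124) + (-4/5 + sqrt(19)/5) = -152843 + (-4/5 + sqrt(19)/5) = -764219/5 + sqrt(19)/5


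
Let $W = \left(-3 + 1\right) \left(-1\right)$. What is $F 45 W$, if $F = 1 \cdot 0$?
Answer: $0$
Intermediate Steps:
$F = 0$
$W = 2$ ($W = \left(-2\right) \left(-1\right) = 2$)
$F 45 W = 0 \cdot 45 \cdot 2 = 0 \cdot 2 = 0$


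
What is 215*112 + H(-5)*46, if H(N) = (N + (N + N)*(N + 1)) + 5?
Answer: 25920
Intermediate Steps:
H(N) = 5 + N + 2*N*(1 + N) (H(N) = (N + (2*N)*(1 + N)) + 5 = (N + 2*N*(1 + N)) + 5 = 5 + N + 2*N*(1 + N))
215*112 + H(-5)*46 = 215*112 + (5 + 2*(-5)**2 + 3*(-5))*46 = 24080 + (5 + 2*25 - 15)*46 = 24080 + (5 + 50 - 15)*46 = 24080 + 40*46 = 24080 + 1840 = 25920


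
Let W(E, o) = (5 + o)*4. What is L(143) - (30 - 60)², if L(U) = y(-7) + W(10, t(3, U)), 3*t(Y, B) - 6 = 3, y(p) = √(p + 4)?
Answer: -868 + I*√3 ≈ -868.0 + 1.732*I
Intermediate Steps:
y(p) = √(4 + p)
t(Y, B) = 3 (t(Y, B) = 2 + (⅓)*3 = 2 + 1 = 3)
W(E, o) = 20 + 4*o
L(U) = 32 + I*√3 (L(U) = √(4 - 7) + (20 + 4*3) = √(-3) + (20 + 12) = I*√3 + 32 = 32 + I*√3)
L(143) - (30 - 60)² = (32 + I*√3) - (30 - 60)² = (32 + I*√3) - 1*(-30)² = (32 + I*√3) - 1*900 = (32 + I*√3) - 900 = -868 + I*√3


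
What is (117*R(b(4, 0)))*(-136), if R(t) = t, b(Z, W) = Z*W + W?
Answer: 0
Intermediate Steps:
b(Z, W) = W + W*Z (b(Z, W) = W*Z + W = W + W*Z)
(117*R(b(4, 0)))*(-136) = (117*(0*(1 + 4)))*(-136) = (117*(0*5))*(-136) = (117*0)*(-136) = 0*(-136) = 0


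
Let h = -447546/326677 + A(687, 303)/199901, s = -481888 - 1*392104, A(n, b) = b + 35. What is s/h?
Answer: 78398833958003/122739665 ≈ 6.3874e+5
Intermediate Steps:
A(n, b) = 35 + b
s = -873992 (s = -481888 - 392104 = -873992)
h = -6873421240/5023312229 (h = -447546/326677 + (35 + 303)/199901 = -447546*1/326677 + 338*(1/199901) = -447546/326677 + 26/15377 = -6873421240/5023312229 ≈ -1.3683)
s/h = -873992/(-6873421240/5023312229) = -873992*(-5023312229/6873421240) = 78398833958003/122739665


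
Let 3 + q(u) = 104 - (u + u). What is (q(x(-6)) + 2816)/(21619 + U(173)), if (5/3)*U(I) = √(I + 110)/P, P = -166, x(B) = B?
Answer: 43622560933900/321978881810353 + 7293210*√283/321978881810353 ≈ 0.13548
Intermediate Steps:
q(u) = 101 - 2*u (q(u) = -3 + (104 - (u + u)) = -3 + (104 - 2*u) = 101 - 2*u)
U(I) = -3*√(110 + I)/830 (U(I) = 3*(√(I + 110)/(-166))/5 = 3*(√(110 + I)*(-1/166))/5 = 3*(-√(110 + I)/166)/5 = -3*√(110 + I)/830)
(q(x(-6)) + 2816)/(21619 + U(173)) = ((101 - 2*(-6)) + 2816)/(21619 - 3*√(110 + 173)/830) = ((101 + 12) + 2816)/(21619 - 3*√283/830) = (113 + 2816)/(21619 - 3*√283/830) = 2929/(21619 - 3*√283/830)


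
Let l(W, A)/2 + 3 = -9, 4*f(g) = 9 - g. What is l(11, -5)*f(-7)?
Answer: -96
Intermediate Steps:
f(g) = 9/4 - g/4 (f(g) = (9 - g)/4 = 9/4 - g/4)
l(W, A) = -24 (l(W, A) = -6 + 2*(-9) = -6 - 18 = -24)
l(11, -5)*f(-7) = -24*(9/4 - ¼*(-7)) = -24*(9/4 + 7/4) = -24*4 = -96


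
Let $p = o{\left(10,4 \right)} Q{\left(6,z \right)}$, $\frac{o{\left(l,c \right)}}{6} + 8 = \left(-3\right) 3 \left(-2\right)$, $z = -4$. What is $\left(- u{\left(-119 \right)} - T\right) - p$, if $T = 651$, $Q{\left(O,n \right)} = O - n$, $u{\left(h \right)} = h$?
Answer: $-1132$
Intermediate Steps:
$o{\left(l,c \right)} = 60$ ($o{\left(l,c \right)} = -48 + 6 \left(-3\right) 3 \left(-2\right) = -48 + 6 \left(\left(-9\right) \left(-2\right)\right) = -48 + 6 \cdot 18 = -48 + 108 = 60$)
$p = 600$ ($p = 60 \left(6 - -4\right) = 60 \left(6 + 4\right) = 60 \cdot 10 = 600$)
$\left(- u{\left(-119 \right)} - T\right) - p = \left(\left(-1\right) \left(-119\right) - 651\right) - 600 = \left(119 - 651\right) - 600 = -532 - 600 = -1132$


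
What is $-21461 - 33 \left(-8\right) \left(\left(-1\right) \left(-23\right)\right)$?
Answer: $-15389$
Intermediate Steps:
$-21461 - 33 \left(-8\right) \left(\left(-1\right) \left(-23\right)\right) = -21461 - \left(-264\right) 23 = -21461 - -6072 = -21461 + 6072 = -15389$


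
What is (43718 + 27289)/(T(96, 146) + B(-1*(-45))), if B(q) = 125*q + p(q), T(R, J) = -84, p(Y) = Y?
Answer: 23669/1862 ≈ 12.712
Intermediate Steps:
B(q) = 126*q (B(q) = 125*q + q = 126*q)
(43718 + 27289)/(T(96, 146) + B(-1*(-45))) = (43718 + 27289)/(-84 + 126*(-1*(-45))) = 71007/(-84 + 126*45) = 71007/(-84 + 5670) = 71007/5586 = 71007*(1/5586) = 23669/1862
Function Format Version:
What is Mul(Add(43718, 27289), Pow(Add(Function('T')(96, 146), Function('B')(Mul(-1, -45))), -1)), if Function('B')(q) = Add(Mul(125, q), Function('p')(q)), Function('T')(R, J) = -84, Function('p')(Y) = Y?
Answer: Rational(23669, 1862) ≈ 12.712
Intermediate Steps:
Function('B')(q) = Mul(126, q) (Function('B')(q) = Add(Mul(125, q), q) = Mul(126, q))
Mul(Add(43718, 27289), Pow(Add(Function('T')(96, 146), Function('B')(Mul(-1, -45))), -1)) = Mul(Add(43718, 27289), Pow(Add(-84, Mul(126, Mul(-1, -45))), -1)) = Mul(71007, Pow(Add(-84, Mul(126, 45)), -1)) = Mul(71007, Pow(Add(-84, 5670), -1)) = Mul(71007, Pow(5586, -1)) = Mul(71007, Rational(1, 5586)) = Rational(23669, 1862)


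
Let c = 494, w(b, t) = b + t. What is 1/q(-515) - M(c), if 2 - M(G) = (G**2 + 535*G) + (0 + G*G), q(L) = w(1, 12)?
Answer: 9780681/13 ≈ 7.5236e+5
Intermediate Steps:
q(L) = 13 (q(L) = 1 + 12 = 13)
M(G) = 2 - 535*G - 2*G**2 (M(G) = 2 - ((G**2 + 535*G) + (0 + G*G)) = 2 - ((G**2 + 535*G) + (0 + G**2)) = 2 - ((G**2 + 535*G) + G**2) = 2 - (2*G**2 + 535*G) = 2 + (-535*G - 2*G**2) = 2 - 535*G - 2*G**2)
1/q(-515) - M(c) = 1/13 - (2 - 535*494 - 2*494**2) = 1/13 - (2 - 264290 - 2*244036) = 1/13 - (2 - 264290 - 488072) = 1/13 - 1*(-752360) = 1/13 + 752360 = 9780681/13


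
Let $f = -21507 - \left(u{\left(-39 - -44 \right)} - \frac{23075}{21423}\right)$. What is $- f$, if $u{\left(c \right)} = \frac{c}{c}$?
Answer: $\frac{460742809}{21423} \approx 21507.0$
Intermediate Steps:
$u{\left(c \right)} = 1$
$f = - \frac{460742809}{21423}$ ($f = -21507 - \left(1 - \frac{23075}{21423}\right) = -21507 - - \frac{1652}{21423} = -21507 + \frac{1652}{21423} = - \frac{460742809}{21423} \approx -21507.0$)
$- f = \left(-1\right) \left(- \frac{460742809}{21423}\right) = \frac{460742809}{21423}$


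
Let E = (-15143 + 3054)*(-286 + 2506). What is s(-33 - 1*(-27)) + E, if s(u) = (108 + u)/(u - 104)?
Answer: -1476066951/55 ≈ -2.6838e+7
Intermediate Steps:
s(u) = (108 + u)/(-104 + u)
E = -26837580 (E = -12089*2220 = -26837580)
s(-33 - 1*(-27)) + E = (108 + (-33 - 1*(-27)))/(-104 + (-33 - 1*(-27))) - 26837580 = (108 + (-33 + 27))/(-104 + (-33 + 27)) - 26837580 = (108 - 6)/(-104 - 6) - 26837580 = 102/(-110) - 26837580 = -1/110*102 - 26837580 = -51/55 - 26837580 = -1476066951/55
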